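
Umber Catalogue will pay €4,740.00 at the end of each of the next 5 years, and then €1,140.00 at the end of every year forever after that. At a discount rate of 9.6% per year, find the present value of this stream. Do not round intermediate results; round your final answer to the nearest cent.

€25662.44

PV of 5-year annuity: €4,740.00 × [1 − (1+0.096)^−5] / 0.096 = 18153.45877
Perpetuity value at year 5: €1,140.00 / 0.096 = 11875.00000
PV of perpetuity: 11875.00000 / (1+0.096)^5 = 7508.97827
Total PV = 18153.45877 + 7508.97827 = 25662.43704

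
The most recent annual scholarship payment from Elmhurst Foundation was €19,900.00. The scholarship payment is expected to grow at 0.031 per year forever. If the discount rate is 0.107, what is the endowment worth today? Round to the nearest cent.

D₁ = D₀ × (1 + g) = €19,900.00 × 1.031 = €20,516.9000
Growing perpetuity: P = D₁ / (r − g) = €20,516.9000 / (0.107 − 0.031) = €269,959.21

€269959.21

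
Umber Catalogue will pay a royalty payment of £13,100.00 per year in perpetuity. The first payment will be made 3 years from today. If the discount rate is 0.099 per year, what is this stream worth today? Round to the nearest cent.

Value at end of year 2: C / r = £13,100.00 / 0.099 = £132,323.2323
Discount to today: PV = £132,323.2323 / (1 + 0.099)^2 = £132,323.2323 / 1.207801 = £109,557.15

£109557.15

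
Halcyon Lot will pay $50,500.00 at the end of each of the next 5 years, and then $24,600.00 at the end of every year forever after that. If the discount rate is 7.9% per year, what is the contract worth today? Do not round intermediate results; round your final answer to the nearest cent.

$415076.72

PV of 5-year annuity: $50,500.00 × [1 − (1+0.079)^−5] / 0.079 = 202164.40213
Perpetuity value at year 5: $24,600.00 / 0.079 = 311392.40506
PV of perpetuity: 311392.40506 / (1+0.079)^5 = 212912.32006
Total PV = 202164.40213 + 212912.32006 = 415076.72220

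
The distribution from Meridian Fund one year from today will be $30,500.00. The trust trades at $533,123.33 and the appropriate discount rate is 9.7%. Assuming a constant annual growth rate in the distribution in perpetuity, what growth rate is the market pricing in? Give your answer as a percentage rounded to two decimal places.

P = D₁/(r−g) ⇒ g = r − D₁/P = 0.097 − $30,500.00/$533,123.33 = 0.039790

3.98%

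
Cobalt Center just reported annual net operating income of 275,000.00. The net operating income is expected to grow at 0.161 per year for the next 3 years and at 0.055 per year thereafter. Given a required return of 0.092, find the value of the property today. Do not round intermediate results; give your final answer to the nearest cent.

D_1 = 319275.00000
D_2 = 370678.27500
D_3 = 430357.47728
Terminal value at year 3: TV = D_3×(1+g_2)/(r−g_2) = 454027.13853/0.037 = 12271003.74392
P_0 = D_1/(1+r)^1 + D_2/(1+r)^2 + D_3/(1+r)^3 + TV/(1+r)^3
    = 292376.37363 + 310850.70493 + 330492.37035 + 9423498.66804 = 10357218.11694

10357218.12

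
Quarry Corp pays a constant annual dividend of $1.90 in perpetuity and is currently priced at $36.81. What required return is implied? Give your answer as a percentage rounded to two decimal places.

5.16%

P = C/r ⇒ r = C/P = $1.90/$36.81 = 0.051616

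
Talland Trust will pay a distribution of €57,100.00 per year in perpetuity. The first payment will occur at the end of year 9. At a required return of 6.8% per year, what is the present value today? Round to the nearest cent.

€496086.23

Value at end of year 8: C / r = €57,100.00 / 0.068 = €839,705.8824
Discount to today: PV = €839,705.8824 / (1 + 0.068)^8 = €839,705.8824 / 1.692661 = €496,086.23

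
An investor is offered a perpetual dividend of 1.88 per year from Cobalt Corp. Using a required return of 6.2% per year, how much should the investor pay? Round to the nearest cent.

Level perpetuity: PV = C / r = 1.88 / 0.062 = 30.32

30.32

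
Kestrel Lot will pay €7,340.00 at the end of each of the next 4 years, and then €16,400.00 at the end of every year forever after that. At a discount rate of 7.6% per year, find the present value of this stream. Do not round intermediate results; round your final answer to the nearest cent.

PV of 4-year annuity: €7,340.00 × [1 − (1+0.076)^−4] / 0.076 = 24529.04738
Perpetuity value at year 4: €16,400.00 / 0.076 = 215789.47368
PV of perpetuity: 215789.47368 / (1+0.076)^4 = 160983.42777
Total PV = 24529.04738 + 160983.42777 = 185512.47515

€185512.48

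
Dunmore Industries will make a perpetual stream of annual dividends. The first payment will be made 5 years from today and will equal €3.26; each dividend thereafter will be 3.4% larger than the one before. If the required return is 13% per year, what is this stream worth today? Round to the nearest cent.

€20.83

Value at end of year 4: C₁ / (r − g) = €3.26 / (0.13 − 0.034) = €33.9583
Discount to today: PV = €33.9583 / (1 + 0.13)^4 = €33.9583 / 1.630474 = €20.83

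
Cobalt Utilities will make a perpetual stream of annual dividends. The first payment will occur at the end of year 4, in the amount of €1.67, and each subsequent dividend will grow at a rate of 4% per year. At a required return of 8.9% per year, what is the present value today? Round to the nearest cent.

Value at end of year 3: C₁ / (r − g) = €1.67 / (0.089 − 0.04) = €34.0816
Discount to today: PV = €34.0816 / (1 + 0.089)^3 = €34.0816 / 1.291468 = €26.39

€26.39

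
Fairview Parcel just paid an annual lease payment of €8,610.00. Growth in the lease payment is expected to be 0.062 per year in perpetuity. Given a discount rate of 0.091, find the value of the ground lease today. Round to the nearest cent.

D₁ = D₀ × (1 + g) = €8,610.00 × 1.062 = €9,143.8200
Growing perpetuity: P = D₁ / (r − g) = €9,143.8200 / (0.091 − 0.062) = €315,304.14

€315304.14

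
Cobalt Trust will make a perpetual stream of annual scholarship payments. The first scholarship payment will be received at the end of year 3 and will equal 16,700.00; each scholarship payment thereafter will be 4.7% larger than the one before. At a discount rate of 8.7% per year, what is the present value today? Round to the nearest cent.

353343.73

Value at end of year 2: C₁ / (r − g) = 16,700.00 / (0.087 − 0.047) = 417,500.0000
Discount to today: PV = 417,500.0000 / (1 + 0.087)^2 = 417,500.0000 / 1.181569 = 353,343.73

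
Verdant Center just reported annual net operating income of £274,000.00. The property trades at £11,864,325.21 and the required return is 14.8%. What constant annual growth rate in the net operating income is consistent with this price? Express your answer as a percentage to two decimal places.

P = D₀(1+g)/(r−g) ⇒ P(r−g) = D₀(1+g) ⇒ g(P+D₀) = P·r − D₀
g = (P·r − D₀)/(P + D₀) = (£11,864,325.21×0.148 − £274,000.00) / (£11,864,325.21 + £274,000.00) = 0.122086

12.21%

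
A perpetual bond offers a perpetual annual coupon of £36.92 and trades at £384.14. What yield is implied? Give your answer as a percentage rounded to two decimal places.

P = C/r ⇒ r = C/P = £36.92/£384.14 = 0.096111

9.61%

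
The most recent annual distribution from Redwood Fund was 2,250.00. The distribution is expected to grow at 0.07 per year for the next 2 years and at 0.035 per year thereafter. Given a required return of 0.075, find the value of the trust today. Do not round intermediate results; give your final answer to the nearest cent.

D_1 = 2407.50000
D_2 = 2576.02500
Terminal value at year 2: TV = D_2×(1+g_2)/(r−g_2) = 2666.18588/0.04 = 66654.64688
P_0 = D_1/(1+r)^1 + D_2/(1+r)^2 + TV/(1+r)^2
    = 2239.53488 + 2229.11844 + 57678.43970 = 62147.09302

62147.09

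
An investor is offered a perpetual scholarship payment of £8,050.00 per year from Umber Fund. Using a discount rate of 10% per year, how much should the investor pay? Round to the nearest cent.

£80500.00

Level perpetuity: PV = C / r = £8,050.00 / 0.1 = £80,500.00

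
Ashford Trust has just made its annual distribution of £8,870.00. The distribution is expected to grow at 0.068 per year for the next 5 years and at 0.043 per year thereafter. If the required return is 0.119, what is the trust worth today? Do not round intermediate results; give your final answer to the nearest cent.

D_1 = 9473.16000
D_2 = 10117.33488
D_3 = 10805.31365
D_4 = 11540.07498
D_5 = 12324.80008
Terminal value at year 5: TV = D_5×(1+g_2)/(r−g_2) = 12854.76648/0.076 = 169141.66424
P_0 = D_1/(1+r)^1 + D_2/(1+r)^2 + D_3/(1+r)^3 + D_4/(1+r)^4 + D_5/(1+r)^5 + TV/(1+r)^5
    = 8465.73727 + 8079.89937 + 7711.64659 + 7360.17744 + 7024.72699 + 96405.13493 = 135047.32259

£135047.32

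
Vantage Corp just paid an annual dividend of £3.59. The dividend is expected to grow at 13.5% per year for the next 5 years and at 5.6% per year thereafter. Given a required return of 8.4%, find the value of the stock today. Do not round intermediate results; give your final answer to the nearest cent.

£191.03

D_1 = 4.07465
D_2 = 4.62473
D_3 = 5.24907
D_4 = 5.95769
D_5 = 6.76198
Terminal value at year 5: TV = D_5×(1+g_2)/(r−g_2) = 7.14065/0.028 = 255.02317
P_0 = D_1/(1+r)^1 + D_2/(1+r)^2 + D_3/(1+r)^3 + D_4/(1+r)^4 + D_5/(1+r)^5 + TV/(1+r)^5
    = 3.75890 + 3.93575 + 4.12092 + 4.31480 + 4.51780 + 170.38574 = 191.03391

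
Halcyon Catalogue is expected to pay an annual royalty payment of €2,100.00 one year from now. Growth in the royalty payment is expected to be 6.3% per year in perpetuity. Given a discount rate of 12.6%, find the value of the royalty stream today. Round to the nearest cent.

Growing perpetuity: P = D₁ / (r − g) = €2,100.0000 / (0.126 − 0.063) = €33,333.33

€33333.33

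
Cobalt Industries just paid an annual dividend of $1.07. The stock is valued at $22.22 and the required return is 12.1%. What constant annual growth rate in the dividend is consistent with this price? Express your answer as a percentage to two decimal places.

P = D₀(1+g)/(r−g) ⇒ P(r−g) = D₀(1+g) ⇒ g(P+D₀) = P·r − D₀
g = (P·r − D₀)/(P + D₀) = ($22.22×0.121 − $1.07) / ($22.22 + $1.07) = 0.069498

6.95%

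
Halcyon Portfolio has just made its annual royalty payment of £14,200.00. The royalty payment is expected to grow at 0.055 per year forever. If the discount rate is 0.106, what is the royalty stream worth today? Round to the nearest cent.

£293745.10

D₁ = D₀ × (1 + g) = £14,200.00 × 1.055 = £14,981.0000
Growing perpetuity: P = D₁ / (r − g) = £14,981.0000 / (0.106 − 0.055) = £293,745.10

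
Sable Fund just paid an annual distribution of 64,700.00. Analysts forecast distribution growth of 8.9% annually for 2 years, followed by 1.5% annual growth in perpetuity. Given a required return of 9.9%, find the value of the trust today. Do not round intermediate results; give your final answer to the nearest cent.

D_1 = 70458.30000
D_2 = 76729.08870
Terminal value at year 2: TV = D_2×(1+g_2)/(r−g_2) = 77880.02503/0.084 = 927143.15513
P_0 = D_1/(1+r)^1 + D_2/(1+r)^2 + TV/(1+r)^2
    = 64111.28298 + 63527.92281 + 767629.06731 = 895268.27311

895268.27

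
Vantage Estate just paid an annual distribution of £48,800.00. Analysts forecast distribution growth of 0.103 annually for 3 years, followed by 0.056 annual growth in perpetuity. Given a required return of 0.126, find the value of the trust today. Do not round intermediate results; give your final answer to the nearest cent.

£832485.83

D_1 = 53826.40000
D_2 = 59370.51920
D_3 = 65485.68268
Terminal value at year 3: TV = D_3×(1+g_2)/(r−g_2) = 69152.88091/0.07 = 987898.29868
P_0 = D_1/(1+r)^1 + D_2/(1+r)^2 + D_3/(1+r)^3 + TV/(1+r)^3
    = 47803.19716 + 46826.75530 + 45870.25852 + 691985.61424 = 832485.82522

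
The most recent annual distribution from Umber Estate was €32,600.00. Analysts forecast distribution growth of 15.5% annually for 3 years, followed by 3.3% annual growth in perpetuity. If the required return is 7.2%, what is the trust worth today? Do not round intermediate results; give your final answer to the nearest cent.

€1193719.25

D_1 = 37653.00000
D_2 = 43489.21500
D_3 = 50230.04332
Terminal value at year 3: TV = D_3×(1+g_2)/(r−g_2) = 51887.63475/0.039 = 1330452.17320
P_0 = D_1/(1+r)^1 + D_2/(1+r)^2 + D_3/(1+r)^3 + TV/(1+r)^3
    = 35124.06716 + 37843.56117 + 40773.61301 + 1079978.00626 = 1193719.24761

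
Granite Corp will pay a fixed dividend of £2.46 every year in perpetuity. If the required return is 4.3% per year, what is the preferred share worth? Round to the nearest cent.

£57.21

Level perpetuity: PV = C / r = £2.46 / 0.043 = £57.21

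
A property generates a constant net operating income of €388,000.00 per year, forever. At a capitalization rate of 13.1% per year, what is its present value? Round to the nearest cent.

Level perpetuity: PV = C / r = €388,000.00 / 0.131 = €2,961,832.06

€2961832.06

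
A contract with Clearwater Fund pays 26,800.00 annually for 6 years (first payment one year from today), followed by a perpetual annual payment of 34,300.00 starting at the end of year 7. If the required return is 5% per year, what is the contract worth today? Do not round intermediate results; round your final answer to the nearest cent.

PV of 6-year annuity: 26,800.00 × [1 − (1+0.05)^−6] / 0.05 = 136028.54740
Perpetuity value at year 6: 34,300.00 / 0.05 = 686000.00000
PV of perpetuity: 686000.00000 / (1+0.05)^6 = 511903.76209
Total PV = 136028.54740 + 511903.76209 = 647932.30950

647932.31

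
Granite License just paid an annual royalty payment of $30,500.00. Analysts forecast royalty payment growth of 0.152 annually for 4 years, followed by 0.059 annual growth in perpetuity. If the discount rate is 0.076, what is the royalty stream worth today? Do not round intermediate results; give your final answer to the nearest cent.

D_1 = 35136.00000
D_2 = 40476.67200
D_3 = 46629.12614
D_4 = 53716.75332
Terminal value at year 4: TV = D_4×(1+g_2)/(r−g_2) = 56886.04176/0.017 = 3346237.75080
P_0 = D_1/(1+r)^1 + D_2/(1+r)^2 + D_3/(1+r)^3 + D_4/(1+r)^4 + TV/(1+r)^4
    = 32654.27509 + 34960.71088 + 37430.05477 + 40073.81329 + 2496362.83945 = 2641481.69348

$2641481.69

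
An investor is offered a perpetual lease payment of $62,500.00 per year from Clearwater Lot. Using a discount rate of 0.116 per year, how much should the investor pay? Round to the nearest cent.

$538793.10

Level perpetuity: PV = C / r = $62,500.00 / 0.116 = $538,793.10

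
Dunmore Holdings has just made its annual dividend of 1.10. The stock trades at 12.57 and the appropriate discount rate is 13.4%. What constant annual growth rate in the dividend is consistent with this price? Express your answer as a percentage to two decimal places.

P = D₀(1+g)/(r−g) ⇒ P(r−g) = D₀(1+g) ⇒ g(P+D₀) = P·r − D₀
g = (P·r − D₀)/(P + D₀) = (12.57×0.134 − 1.10) / (12.57 + 1.10) = 0.042749

4.27%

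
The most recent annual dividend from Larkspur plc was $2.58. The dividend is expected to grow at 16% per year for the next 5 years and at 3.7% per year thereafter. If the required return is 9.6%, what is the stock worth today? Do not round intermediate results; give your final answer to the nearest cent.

$75.57

D_1 = 2.99280
D_2 = 3.47165
D_3 = 4.02711
D_4 = 4.67145
D_5 = 5.41888
Terminal value at year 5: TV = D_5×(1+g_2)/(r−g_2) = 5.61938/0.059 = 95.24373
P_0 = D_1/(1+r)^1 + D_2/(1+r)^2 + D_3/(1+r)^3 + D_4/(1+r)^4 + D_5/(1+r)^5 + TV/(1+r)^5
    = 2.73066 + 2.89011 + 3.05888 + 3.23750 + 3.42655 + 60.22595 = 75.56964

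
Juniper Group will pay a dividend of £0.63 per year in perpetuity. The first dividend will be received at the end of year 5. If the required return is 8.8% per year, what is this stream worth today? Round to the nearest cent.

£5.11

Value at end of year 4: C / r = £0.63 / 0.088 = £7.1591
Discount to today: PV = £7.1591 / (1 + 0.088)^4 = £7.1591 / 1.401250 = £5.11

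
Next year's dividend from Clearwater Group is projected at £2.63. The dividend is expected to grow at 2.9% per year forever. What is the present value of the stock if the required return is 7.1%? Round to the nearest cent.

£62.62

Growing perpetuity: P = D₁ / (r − g) = £2.6300 / (0.071 − 0.029) = £62.62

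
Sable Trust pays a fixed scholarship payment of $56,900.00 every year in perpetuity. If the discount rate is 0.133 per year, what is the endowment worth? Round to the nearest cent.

$427819.55

Level perpetuity: PV = C / r = $56,900.00 / 0.133 = $427,819.55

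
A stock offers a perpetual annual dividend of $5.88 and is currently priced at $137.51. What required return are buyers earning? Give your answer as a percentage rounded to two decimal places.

P = C/r ⇒ r = C/P = $5.88/$137.51 = 0.042761

4.28%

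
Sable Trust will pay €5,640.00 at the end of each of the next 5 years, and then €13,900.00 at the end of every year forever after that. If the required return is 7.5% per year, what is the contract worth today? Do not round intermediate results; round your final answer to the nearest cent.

€151914.32

PV of 5-year annuity: €5,640.00 × [1 − (1+0.075)^−5] / 0.075 = 22818.79085
Perpetuity value at year 5: €13,900.00 / 0.075 = 185333.33333
PV of perpetuity: 185333.33333 / (1+0.075)^5 = 129095.53320
Total PV = 22818.79085 + 129095.53320 = 151914.32404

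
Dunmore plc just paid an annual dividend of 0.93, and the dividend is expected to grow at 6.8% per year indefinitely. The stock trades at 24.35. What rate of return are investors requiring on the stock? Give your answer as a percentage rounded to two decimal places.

10.88%

D₁ = 0.93 × 1.068 = 0.9932
P = D₁/(r − g) ⇒ r = D₁/P + g = 0.9932/24.35 + 0.068 = 0.040790 + 0.068 = 0.108790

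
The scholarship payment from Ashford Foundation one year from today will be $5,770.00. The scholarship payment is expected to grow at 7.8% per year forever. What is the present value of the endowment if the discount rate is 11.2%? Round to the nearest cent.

$169705.88

Growing perpetuity: P = D₁ / (r − g) = $5,770.0000 / (0.112 − 0.078) = $169,705.88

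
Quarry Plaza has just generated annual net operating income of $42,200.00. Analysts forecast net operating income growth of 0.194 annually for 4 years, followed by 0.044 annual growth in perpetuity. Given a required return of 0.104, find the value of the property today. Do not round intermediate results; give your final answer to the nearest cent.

$1210744.94

D_1 = 50386.80000
D_2 = 60161.83920
D_3 = 71833.23600
D_4 = 85768.88379
Terminal value at year 4: TV = D_4×(1+g_2)/(r−g_2) = 89542.71468/0.06 = 1492378.57794
P_0 = D_1/(1+r)^1 + D_2/(1+r)^2 + D_3/(1+r)^3 + D_4/(1+r)^4 + TV/(1+r)^4
    = 45640.21739 + 49360.88729 + 53384.87266 + 57736.90033 + 1004622.06569 = 1210744.94336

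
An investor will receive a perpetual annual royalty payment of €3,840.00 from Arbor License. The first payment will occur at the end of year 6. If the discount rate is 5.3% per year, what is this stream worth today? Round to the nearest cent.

€55964.61

Value at end of year 5: C / r = €3,840.00 / 0.053 = €72,452.8302
Discount to today: PV = €72,452.8302 / (1 + 0.053)^5 = €72,452.8302 / 1.294619 = €55,964.61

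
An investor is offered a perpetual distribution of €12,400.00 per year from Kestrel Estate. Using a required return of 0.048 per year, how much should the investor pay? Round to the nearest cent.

€258333.33

Level perpetuity: PV = C / r = €12,400.00 / 0.048 = €258,333.33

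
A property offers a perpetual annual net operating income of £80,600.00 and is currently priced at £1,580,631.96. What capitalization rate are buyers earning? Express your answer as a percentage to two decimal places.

P = C/r ⇒ r = C/P = £80,600.00/£1,580,631.96 = 0.050992

5.10%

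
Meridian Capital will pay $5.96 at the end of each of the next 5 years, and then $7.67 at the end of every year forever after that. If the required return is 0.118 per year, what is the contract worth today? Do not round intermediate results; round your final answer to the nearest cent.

$58.81

PV of 5-year annuity: $5.96 × [1 − (1+0.118)^−5] / 0.118 = 21.59134
Perpetuity value at year 5: $7.67 / 0.118 = 65.00000
PV of perpetuity: 65.00000 / (1+0.118)^5 = 37.21383
Total PV = 21.59134 + 37.21383 = 58.80517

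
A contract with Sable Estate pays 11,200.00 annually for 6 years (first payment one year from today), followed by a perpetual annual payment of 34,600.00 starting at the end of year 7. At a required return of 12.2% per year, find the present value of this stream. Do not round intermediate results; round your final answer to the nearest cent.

187942.12

PV of 6-year annuity: 11,200.00 × [1 − (1+0.122)^−6] / 0.122 = 45788.10661
Perpetuity value at year 6: 34,600.00 / 0.122 = 283606.55738
PV of perpetuity: 283606.55738 / (1+0.122)^6 = 142154.01375
Total PV = 45788.10661 + 142154.01375 = 187942.12036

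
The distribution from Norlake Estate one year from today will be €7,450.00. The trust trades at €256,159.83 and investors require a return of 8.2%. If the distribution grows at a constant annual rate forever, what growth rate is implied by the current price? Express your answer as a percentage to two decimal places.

5.29%

P = D₁/(r−g) ⇒ g = r − D₁/P = 0.082 − €7,450.00/€256,159.83 = 0.052917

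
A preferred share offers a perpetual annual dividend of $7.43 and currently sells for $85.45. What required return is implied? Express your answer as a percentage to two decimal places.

8.70%

P = C/r ⇒ r = C/P = $7.43/$85.45 = 0.086951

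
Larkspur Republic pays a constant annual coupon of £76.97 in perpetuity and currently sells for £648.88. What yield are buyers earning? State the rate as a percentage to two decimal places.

11.86%

P = C/r ⇒ r = C/P = £76.97/£648.88 = 0.118620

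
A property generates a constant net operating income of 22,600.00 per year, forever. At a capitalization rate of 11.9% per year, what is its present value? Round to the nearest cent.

Level perpetuity: PV = C / r = 22,600.00 / 0.119 = 189,915.97

189915.97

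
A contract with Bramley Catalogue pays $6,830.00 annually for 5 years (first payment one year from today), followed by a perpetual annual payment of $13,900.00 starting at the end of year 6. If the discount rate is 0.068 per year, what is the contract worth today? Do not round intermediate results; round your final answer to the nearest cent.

PV of 5-year annuity: $6,830.00 × [1 − (1+0.068)^−5] / 0.068 = 28154.95441
Perpetuity value at year 5: $13,900.00 / 0.068 = 204411.76471
PV of perpetuity: 204411.76471 / (1+0.068)^5 = 147112.51634
Total PV = 28154.95441 + 147112.51634 = 175267.47075

$175267.47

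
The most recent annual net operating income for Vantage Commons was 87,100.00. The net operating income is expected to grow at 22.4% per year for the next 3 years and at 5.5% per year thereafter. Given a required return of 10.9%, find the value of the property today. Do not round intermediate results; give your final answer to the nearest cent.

D_1 = 106610.40000
D_2 = 130491.12960
D_3 = 159721.14263
Terminal value at year 3: TV = D_3×(1+g_2)/(r−g_2) = 168505.80548/0.054 = 3120477.87917
P_0 = D_1/(1+r)^1 + D_2/(1+r)^2 + D_3/(1+r)^3 + TV/(1+r)^3
    = 96132.01082 + 106100.61429 + 117102.93227 + 2287844.32490 = 2607179.88228

2607179.88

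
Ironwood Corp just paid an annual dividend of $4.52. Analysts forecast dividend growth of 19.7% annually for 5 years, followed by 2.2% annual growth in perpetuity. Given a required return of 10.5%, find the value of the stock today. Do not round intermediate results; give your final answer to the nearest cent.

$111.93

D_1 = 5.41044
D_2 = 6.47630
D_3 = 7.75213
D_4 = 9.27930
D_5 = 11.10732
Terminal value at year 5: TV = D_5×(1+g_2)/(r−g_2) = 11.35168/0.083 = 136.76721
P_0 = D_1/(1+r)^1 + D_2/(1+r)^2 + D_3/(1+r)^3 + D_4/(1+r)^4 + D_5/(1+r)^5 + TV/(1+r)^5
    = 4.89633 + 5.30398 + 5.74558 + 6.22395 + 6.74214 + 83.01768 = 111.92966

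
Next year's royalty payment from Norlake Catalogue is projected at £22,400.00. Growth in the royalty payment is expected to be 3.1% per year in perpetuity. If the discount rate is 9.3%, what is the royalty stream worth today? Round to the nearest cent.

£361290.32

Growing perpetuity: P = D₁ / (r − g) = £22,400.0000 / (0.093 − 0.031) = £361,290.32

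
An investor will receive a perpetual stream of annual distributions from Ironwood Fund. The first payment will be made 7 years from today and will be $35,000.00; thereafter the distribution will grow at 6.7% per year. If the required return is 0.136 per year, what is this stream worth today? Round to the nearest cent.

$236020.09

Value at end of year 6: C₁ / (r − g) = $35,000.00 / (0.136 − 0.067) = $507,246.3768
Discount to today: PV = $507,246.3768 / (1 + 0.136)^6 = $507,246.3768 / 2.149166 = $236,020.09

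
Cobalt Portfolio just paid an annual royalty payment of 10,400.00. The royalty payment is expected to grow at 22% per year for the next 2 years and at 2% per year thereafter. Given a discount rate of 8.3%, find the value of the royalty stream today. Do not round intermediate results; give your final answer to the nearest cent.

238589.22

D_1 = 12688.00000
D_2 = 15479.36000
Terminal value at year 2: TV = D_2×(1+g_2)/(r−g_2) = 15788.94720/0.063 = 250618.20952
P_0 = D_1/(1+r)^1 + D_2/(1+r)^2 + TV/(1+r)^2
    = 11715.60480 + 13197.63422 + 213675.98257 = 238589.22159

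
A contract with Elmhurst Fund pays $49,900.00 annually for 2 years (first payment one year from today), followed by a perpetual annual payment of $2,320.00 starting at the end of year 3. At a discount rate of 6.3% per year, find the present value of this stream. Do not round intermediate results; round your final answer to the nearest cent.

PV of 2-year annuity: $49,900.00 × [1 − (1+0.063)^−2] / 0.063 = 91103.11876
Perpetuity value at year 2: $2,320.00 / 0.063 = 36825.39683
PV of perpetuity: 36825.39683 / (1+0.063)^2 = 32589.74080
Total PV = 91103.11876 + 32589.74080 = 123692.85956

$123692.86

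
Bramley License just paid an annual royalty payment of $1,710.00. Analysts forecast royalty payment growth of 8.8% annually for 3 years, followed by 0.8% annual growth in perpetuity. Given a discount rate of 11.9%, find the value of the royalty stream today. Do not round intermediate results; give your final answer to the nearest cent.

$19124.46

D_1 = 1860.48000
D_2 = 2024.20224
D_3 = 2202.33204
Terminal value at year 3: TV = D_3×(1+g_2)/(r−g_2) = 2219.95069/0.111 = 19999.55580
P_0 = D_1/(1+r)^1 + D_2/(1+r)^2 + D_3/(1+r)^3 + TV/(1+r)^3
    = 1662.62735 + 1616.56707 + 1571.78282 + 14273.48721 = 19124.46444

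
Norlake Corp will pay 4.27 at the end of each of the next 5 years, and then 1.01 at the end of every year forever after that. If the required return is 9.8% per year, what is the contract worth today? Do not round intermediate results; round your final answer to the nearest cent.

PV of 5-year annuity: 4.27 × [1 − (1+0.098)^−5] / 0.098 = 16.26970
Perpetuity value at year 5: 1.01 / 0.098 = 10.30612
PV of perpetuity: 10.30612 / (1+0.098)^5 = 6.45779
Total PV = 16.26970 + 6.45779 = 22.72749

22.73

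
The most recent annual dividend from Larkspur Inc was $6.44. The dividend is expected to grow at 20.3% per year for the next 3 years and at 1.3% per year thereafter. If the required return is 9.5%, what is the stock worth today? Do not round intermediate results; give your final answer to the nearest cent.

D_1 = 7.74732
D_2 = 9.32003
D_3 = 11.21199
Terminal value at year 3: TV = D_3×(1+g_2)/(r−g_2) = 11.35775/0.082 = 138.50911
P_0 = D_1/(1+r)^1 + D_2/(1+r)^2 + D_3/(1+r)^3 + TV/(1+r)^3
    = 7.07518 + 7.77300 + 8.53966 + 105.49600 = 128.88384

$128.88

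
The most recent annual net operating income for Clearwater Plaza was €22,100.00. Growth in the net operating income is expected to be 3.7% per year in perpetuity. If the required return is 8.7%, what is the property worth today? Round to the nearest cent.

€458354.00

D₁ = D₀ × (1 + g) = €22,100.00 × 1.037 = €22,917.7000
Growing perpetuity: P = D₁ / (r − g) = €22,917.7000 / (0.087 − 0.037) = €458,354.00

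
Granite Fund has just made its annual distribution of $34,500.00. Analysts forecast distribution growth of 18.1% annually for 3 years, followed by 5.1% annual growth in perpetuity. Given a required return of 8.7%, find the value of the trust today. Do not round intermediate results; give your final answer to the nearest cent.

$1414210.60

D_1 = 40744.50000
D_2 = 48119.25450
D_3 = 56828.83956
Terminal value at year 3: TV = D_3×(1+g_2)/(r−g_2) = 59727.11038/0.036 = 1659086.39951
P_0 = D_1/(1+r)^1 + D_2/(1+r)^2 + D_3/(1+r)^3 + TV/(1+r)^3
    = 37483.44066 + 40724.87895 + 44246.62562 + 1291755.65338 = 1414210.59861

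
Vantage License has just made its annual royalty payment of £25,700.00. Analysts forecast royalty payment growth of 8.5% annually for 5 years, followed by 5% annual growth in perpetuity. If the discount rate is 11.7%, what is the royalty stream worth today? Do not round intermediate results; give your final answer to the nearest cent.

£466150.55

D_1 = 27884.50000
D_2 = 30254.68250
D_3 = 32826.33051
D_4 = 35616.56861
D_5 = 38643.97694
Terminal value at year 5: TV = D_5×(1+g_2)/(r−g_2) = 40576.17578/0.067 = 605614.56395
P_0 = D_1/(1+r)^1 + D_2/(1+r)^2 + D_3/(1+r)^3 + D_4/(1+r)^4 + D_5/(1+r)^5 + TV/(1+r)^5
    = 24963.74217 + 24248.57677 + 23553.89955 + 22879.12355 + 22223.67865 + 348281.53112 = 466150.55181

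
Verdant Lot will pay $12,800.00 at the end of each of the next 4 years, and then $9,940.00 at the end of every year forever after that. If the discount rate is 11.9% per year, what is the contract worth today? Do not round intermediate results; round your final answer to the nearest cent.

$92234.56

PV of 4-year annuity: $12,800.00 × [1 − (1+0.119)^−4] / 0.119 = 38960.09560
Perpetuity value at year 4: $9,940.00 / 0.119 = 83529.41176
PV of perpetuity: 83529.41176 / (1+0.119)^4 = 53274.46252
Total PV = 38960.09560 + 53274.46252 = 92234.55813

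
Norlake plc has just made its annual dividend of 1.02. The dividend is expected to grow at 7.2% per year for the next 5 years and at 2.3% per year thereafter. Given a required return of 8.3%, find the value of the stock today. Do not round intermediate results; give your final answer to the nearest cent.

21.47

D_1 = 1.09344
D_2 = 1.17217
D_3 = 1.25656
D_4 = 1.34704
D_5 = 1.44402
Terminal value at year 5: TV = D_5×(1+g_2)/(r−g_2) = 1.47724/0.06 = 24.62059
P_0 = D_1/(1+r)^1 + D_2/(1+r)^2 + D_3/(1+r)^3 + D_4/(1+r)^4 + D_5/(1+r)^5 + TV/(1+r)^5
    = 1.00964 + 0.99939 + 0.98923 + 0.97919 + 0.96924 + 16.52556 = 21.47225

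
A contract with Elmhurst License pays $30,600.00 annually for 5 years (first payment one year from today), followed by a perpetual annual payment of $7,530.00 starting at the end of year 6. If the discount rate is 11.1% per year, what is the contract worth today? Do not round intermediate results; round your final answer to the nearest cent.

$152888.13

PV of 5-year annuity: $30,600.00 × [1 − (1+0.111)^−5] / 0.111 = 112810.52966
Perpetuity value at year 5: $7,530.00 / 0.111 = 67837.83784
PV of perpetuity: 67837.83784 / (1+0.111)^5 = 40077.59966
Total PV = 112810.52966 + 40077.59966 = 152888.12932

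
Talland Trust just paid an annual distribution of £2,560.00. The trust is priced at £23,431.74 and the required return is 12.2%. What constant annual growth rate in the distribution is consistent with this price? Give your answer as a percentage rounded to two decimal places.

1.15%

P = D₀(1+g)/(r−g) ⇒ P(r−g) = D₀(1+g) ⇒ g(P+D₀) = P·r − D₀
g = (P·r − D₀)/(P + D₀) = (£23,431.74×0.122 − £2,560.00) / (£23,431.74 + £2,560.00) = 0.011491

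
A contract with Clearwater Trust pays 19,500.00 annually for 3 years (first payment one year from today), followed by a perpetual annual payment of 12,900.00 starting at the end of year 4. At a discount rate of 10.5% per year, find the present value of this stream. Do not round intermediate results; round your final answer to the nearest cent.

PV of 3-year annuity: 19,500.00 × [1 − (1+0.105)^−3] / 0.105 = 48069.90752
Perpetuity value at year 3: 12,900.00 / 0.105 = 122857.14286
PV of perpetuity: 122857.14286 / (1+0.105)^3 = 91057.05019
Total PV = 48069.90752 + 91057.05019 = 139126.95771

139126.96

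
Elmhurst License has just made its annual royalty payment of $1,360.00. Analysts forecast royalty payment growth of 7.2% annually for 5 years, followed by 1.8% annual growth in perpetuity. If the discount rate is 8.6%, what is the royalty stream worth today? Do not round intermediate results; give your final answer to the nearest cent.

$25622.56

D_1 = 1457.92000
D_2 = 1562.89024
D_3 = 1675.41834
D_4 = 1796.04846
D_5 = 1925.36395
Terminal value at year 5: TV = D_5×(1+g_2)/(r−g_2) = 1960.02050/0.068 = 28823.83085
P_0 = D_1/(1+r)^1 + D_2/(1+r)^2 + D_3/(1+r)^3 + D_4/(1+r)^4 + D_5/(1+r)^5 + TV/(1+r)^5
    = 1342.46777 + 1325.16156 + 1308.07844 + 1291.21555 + 1274.57005 + 19081.06338 = 25622.55676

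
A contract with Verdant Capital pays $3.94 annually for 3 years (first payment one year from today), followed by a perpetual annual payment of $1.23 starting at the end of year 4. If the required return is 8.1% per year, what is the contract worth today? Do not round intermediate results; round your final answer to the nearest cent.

$22.16

PV of 3-year annuity: $3.94 × [1 − (1+0.081)^−3] / 0.081 = 10.13547
Perpetuity value at year 3: $1.23 / 0.081 = 15.18519
PV of perpetuity: 15.18519 / (1+0.081)^3 = 12.02107
Total PV = 10.13547 + 12.02107 = 22.15654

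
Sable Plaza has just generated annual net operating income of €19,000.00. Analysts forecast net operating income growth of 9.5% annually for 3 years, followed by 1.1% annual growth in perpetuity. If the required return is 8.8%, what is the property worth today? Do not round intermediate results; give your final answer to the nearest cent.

€312050.28

D_1 = 20805.00000
D_2 = 22781.47500
D_3 = 24945.71512
Terminal value at year 3: TV = D_3×(1+g_2)/(r−g_2) = 25220.11799/0.077 = 327533.99989
P_0 = D_1/(1+r)^1 + D_2/(1+r)^2 + D_3/(1+r)^3 + TV/(1+r)^3
    = 19122.24265 + 19245.27178 + 19369.09246 + 254313.66859 = 312050.27548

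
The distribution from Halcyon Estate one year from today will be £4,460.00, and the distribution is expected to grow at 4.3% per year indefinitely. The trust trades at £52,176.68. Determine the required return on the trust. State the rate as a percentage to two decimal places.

12.85%

P = D₁/(r − g) ⇒ r = D₁/P + g = £4,460.0000/£52,176.68 + 0.043 = 0.085479 + 0.043 = 0.128479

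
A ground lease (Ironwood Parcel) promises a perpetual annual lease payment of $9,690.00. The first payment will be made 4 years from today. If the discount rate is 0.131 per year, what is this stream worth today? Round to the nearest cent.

$51128.69

Value at end of year 3: C / r = $9,690.00 / 0.131 = $73,969.4656
Discount to today: PV = $73,969.4656 / (1 + 0.131)^3 = $73,969.4656 / 1.446731 = $51,128.69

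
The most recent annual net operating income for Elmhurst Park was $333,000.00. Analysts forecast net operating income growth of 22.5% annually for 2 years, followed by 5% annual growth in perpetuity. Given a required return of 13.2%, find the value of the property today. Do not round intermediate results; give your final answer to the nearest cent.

$5743751.35

D_1 = 407925.00000
D_2 = 499708.12500
Terminal value at year 2: TV = D_2×(1+g_2)/(r−g_2) = 524693.53125/0.082 = 6398701.60061
P_0 = D_1/(1+r)^1 + D_2/(1+r)^2 + TV/(1+r)^2
    = 360357.77385 + 389963.13866 + 4993430.43412 = 5743751.34663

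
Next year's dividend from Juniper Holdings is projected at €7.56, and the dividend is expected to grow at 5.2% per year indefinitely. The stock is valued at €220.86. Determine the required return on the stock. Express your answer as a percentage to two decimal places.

8.62%

P = D₁/(r − g) ⇒ r = D₁/P + g = €7.5600/€220.86 + 0.052 = 0.034230 + 0.052 = 0.086230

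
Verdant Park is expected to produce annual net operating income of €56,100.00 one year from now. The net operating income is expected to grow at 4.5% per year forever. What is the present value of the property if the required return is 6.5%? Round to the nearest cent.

Growing perpetuity: P = D₁ / (r − g) = €56,100.0000 / (0.065 − 0.045) = €2,805,000.00

€2805000.00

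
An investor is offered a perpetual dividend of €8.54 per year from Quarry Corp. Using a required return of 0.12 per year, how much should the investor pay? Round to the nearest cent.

€71.17

Level perpetuity: PV = C / r = €8.54 / 0.12 = €71.17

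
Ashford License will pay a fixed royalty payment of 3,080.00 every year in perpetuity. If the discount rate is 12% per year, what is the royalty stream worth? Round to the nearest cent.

Level perpetuity: PV = C / r = 3,080.00 / 0.12 = 25,666.67

25666.67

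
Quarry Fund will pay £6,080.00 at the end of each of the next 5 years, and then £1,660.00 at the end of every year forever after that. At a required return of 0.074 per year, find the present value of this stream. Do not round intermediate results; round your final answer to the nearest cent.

£40362.85

PV of 5-year annuity: £6,080.00 × [1 − (1+0.074)^−5] / 0.074 = 24664.46479
Perpetuity value at year 5: £1,660.00 / 0.074 = 22432.43243
PV of perpetuity: 22432.43243 / (1+0.074)^5 = 15698.38448
Total PV = 24664.46479 + 15698.38448 = 40362.84927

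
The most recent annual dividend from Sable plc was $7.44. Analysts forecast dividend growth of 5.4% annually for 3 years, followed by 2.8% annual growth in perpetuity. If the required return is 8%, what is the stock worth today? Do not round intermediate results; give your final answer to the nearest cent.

D_1 = 7.84176
D_2 = 8.26522
D_3 = 8.71154
Terminal value at year 3: TV = D_3×(1+g_2)/(r−g_2) = 8.95546/0.052 = 172.22038
P_0 = D_1/(1+r)^1 + D_2/(1+r)^2 + D_3/(1+r)^3 + TV/(1+r)^3
    = 7.26089 + 7.08609 + 6.91550 + 136.71409 = 157.97657

$157.98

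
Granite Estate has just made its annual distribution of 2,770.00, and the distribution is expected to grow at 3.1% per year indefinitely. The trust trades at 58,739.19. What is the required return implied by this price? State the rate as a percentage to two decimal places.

7.96%

D₁ = 2,770.00 × 1.031 = 2,855.8700
P = D₁/(r − g) ⇒ r = D₁/P + g = 2,855.8700/58,739.19 + 0.031 = 0.048619 + 0.031 = 0.079619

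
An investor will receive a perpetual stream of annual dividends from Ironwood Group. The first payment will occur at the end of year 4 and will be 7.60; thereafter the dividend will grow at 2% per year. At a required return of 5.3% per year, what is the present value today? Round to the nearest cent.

Value at end of year 3: C₁ / (r − g) = 7.60 / (0.053 − 0.02) = 230.3030
Discount to today: PV = 230.3030 / (1 + 0.053)^3 = 230.3030 / 1.167576 = 197.25

197.25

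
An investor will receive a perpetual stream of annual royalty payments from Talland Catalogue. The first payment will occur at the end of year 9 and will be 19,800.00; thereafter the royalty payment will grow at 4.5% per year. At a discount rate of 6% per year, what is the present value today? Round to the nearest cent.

828184.33

Value at end of year 8: C₁ / (r − g) = 19,800.00 / (0.06 − 0.045) = 1,320,000.0000
Discount to today: PV = 1,320,000.0000 / (1 + 0.06)^8 = 1,320,000.0000 / 1.593848 = 828,184.33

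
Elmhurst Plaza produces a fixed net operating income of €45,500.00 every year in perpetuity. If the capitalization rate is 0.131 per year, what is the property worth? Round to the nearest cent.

Level perpetuity: PV = C / r = €45,500.00 / 0.131 = €347,328.24

€347328.24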